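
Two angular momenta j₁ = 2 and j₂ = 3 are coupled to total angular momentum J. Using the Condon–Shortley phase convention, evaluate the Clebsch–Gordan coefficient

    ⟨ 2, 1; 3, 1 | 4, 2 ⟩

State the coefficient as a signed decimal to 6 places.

+0.188982  (= +√(1/28))

j₁+j₂−J=1  J+j₁−j₂=3  J−j₁+j₂=5  j₁+j₂+J+1=10
(j₁±m₁, j₂±m₂, J±M) = (3,1,4,2,6,2)
P² = 5184/7
sum k=0..1:
  [0] +1/48 = 1/48
  [1] −1/72 = -1/72
S = 1/144
C² = P²·S² = 1/28 ; C = +0.188982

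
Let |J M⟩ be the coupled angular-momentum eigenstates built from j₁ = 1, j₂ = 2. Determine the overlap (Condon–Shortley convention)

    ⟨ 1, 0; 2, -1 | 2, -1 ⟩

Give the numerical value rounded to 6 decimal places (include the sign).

+√(1/6) ≈ +0.408248

triangle: 1!×1!×3!/6! = 6/720
(j±m)!: 1!×1!×1!×3!×1!×3! = 36
prefactor² = (2J+1)×Δ×N² = 3/2
  k=0: +1/(0!×1!×1!×1!×0!×2!) = 1/2
  k=1: −1/(1!×0!×0!×0!×1!×3!) = -1/6
Σ = 1/3  ⇒  CG² = 3/2×1/3² = 1/6
CG = +√(1/6) = +0.408248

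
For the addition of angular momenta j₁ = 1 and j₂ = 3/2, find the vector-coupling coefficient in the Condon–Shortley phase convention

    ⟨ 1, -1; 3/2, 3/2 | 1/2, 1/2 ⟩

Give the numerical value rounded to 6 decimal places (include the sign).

triangle: 2!·0!·1!/4! = 2/24
(j±m)!: 0!·2!·3!·0!·1!·0! = 12
prefactor² = (2J+1)·Δ·N² = 2
  k=2: +1/(2!·0!·0!·1!·0!·0!) = 1/2
Σ = 1/2  ⇒  CG² = 2·1/2² = 1/2
CG = +√(1/2) = +0.707107

+0.707107  (= +√(1/2))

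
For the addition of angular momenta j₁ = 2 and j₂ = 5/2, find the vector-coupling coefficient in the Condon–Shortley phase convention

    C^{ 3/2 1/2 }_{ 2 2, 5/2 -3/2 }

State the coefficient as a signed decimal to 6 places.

+0.552052  (= +√(32/105))

√[4·3!1!2!/7! · 4!0!1!4!2!1!] = √(384/35)
  +(−1)^0/∏(0,3,0,1,1,1)! = 1/6  (running 1/6)
⟨..|..⟩ = √(384/35)·(1/6) = +0.552052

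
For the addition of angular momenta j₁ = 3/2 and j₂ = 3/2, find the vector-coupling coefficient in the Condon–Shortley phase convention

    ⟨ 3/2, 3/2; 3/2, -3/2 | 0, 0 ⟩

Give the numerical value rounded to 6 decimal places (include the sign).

+√(1/4) ≈ +0.500000

j₁+j₂−J=3  J+j₁−j₂=0  J−j₁+j₂=0  j₁+j₂+J+1=4
(j₁±m₁, j₂±m₂, J±M) = (3,0,0,3,0,0)
P² = 9
sum k=0..0:
  [0] +1/6 = 1/6
S = 1/6
C² = P²·S² = 1/4 ; C = +0.500000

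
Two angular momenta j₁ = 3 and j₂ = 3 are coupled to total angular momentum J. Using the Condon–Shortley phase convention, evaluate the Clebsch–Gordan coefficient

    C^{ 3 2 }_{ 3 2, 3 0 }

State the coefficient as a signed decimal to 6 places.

−√(1/6) ≈ -0.408248

j₁+j₂−J=3  J+j₁−j₂=3  J−j₁+j₂=3  j₁+j₂+J+1=10
(j₁±m₁, j₂±m₂, J±M) = (5,1,3,3,5,1)
P² = 216
sum k=0..1:
  [0] +1/72 = 1/72
  [1] −1/24 = -1/24
S = -1/36
C² = P²·S² = 1/6 ; C = -0.408248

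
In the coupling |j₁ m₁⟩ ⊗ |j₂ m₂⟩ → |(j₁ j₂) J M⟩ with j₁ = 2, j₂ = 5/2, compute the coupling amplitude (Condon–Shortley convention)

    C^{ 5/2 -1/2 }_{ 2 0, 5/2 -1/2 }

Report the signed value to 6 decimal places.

−√(8/35) = -0.478091

triangle: 2!×2!×3!/8! = 24/40320
(j±m)!: 2!×2!×2!×3!×2!×3! = 576
prefactor² = (2J+1)×Δ×N² = 72/35
  k=0: +1/(0!×2!×2!×2!×0!×1!) = 1/8
  k=1: −1/(1!×1!×1!×1!×1!×2!) = -1/2
  k=2: +1/(2!×0!×0!×0!×2!×3!) = 1/24
Σ = -1/3  ⇒  CG² = 72/35×(-1/3)² = 8/35
CG = −√(8/35) = -0.478091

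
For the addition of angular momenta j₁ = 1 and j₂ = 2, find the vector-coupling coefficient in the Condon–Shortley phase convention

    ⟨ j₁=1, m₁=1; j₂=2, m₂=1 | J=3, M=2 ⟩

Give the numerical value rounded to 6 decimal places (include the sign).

+√(2/3) = +0.816497

triangle: 0!·2!·4!/7! = 48/5040
(j±m)!: 2!·0!·3!·1!·5!·1! = 1440
prefactor² = (2J+1)·Δ·N² = 96
  k=0: +1/(0!·0!·0!·3!·2!·1!) = 1/12
Σ = 1/12  ⇒  CG² = 96·1/12² = 2/3
CG = +√(2/3) = +0.816497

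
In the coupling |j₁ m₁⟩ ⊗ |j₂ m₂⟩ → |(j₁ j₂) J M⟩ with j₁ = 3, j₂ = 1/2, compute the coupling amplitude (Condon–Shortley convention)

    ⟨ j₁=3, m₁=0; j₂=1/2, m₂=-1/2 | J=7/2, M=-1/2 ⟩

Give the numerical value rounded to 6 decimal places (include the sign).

√[8·0!6!1!/8! · 3!3!0!1!3!4!] = √(5184/7)
  +(−1)^0/∏(0,0,3,0,3,1)! = 1/36  (running 1/36)
⟨..|..⟩ = √(5184/7)·(1/36) = +0.755929

+0.755929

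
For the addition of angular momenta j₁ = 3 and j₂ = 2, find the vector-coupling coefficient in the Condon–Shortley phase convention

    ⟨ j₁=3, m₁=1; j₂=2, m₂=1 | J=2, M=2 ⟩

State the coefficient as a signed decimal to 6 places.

√[5·3!3!1!/8! · 4!2!3!1!4!0!] = √(216/7)
  +(−1)^2/∏(2,1,0,1,3,0)! = 1/12  (running 1/12)
⟨..|..⟩ = √(216/7)·(1/12) = +0.462910

+0.462910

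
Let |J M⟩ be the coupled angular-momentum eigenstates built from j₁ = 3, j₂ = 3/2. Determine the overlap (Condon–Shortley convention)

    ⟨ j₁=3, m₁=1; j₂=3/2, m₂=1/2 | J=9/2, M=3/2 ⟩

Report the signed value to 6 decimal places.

triangle: 0!×6!×3!/10! = 4320/3628800
(j±m)!: 4!×2!×2!×1!×6!×3! = 414720
prefactor² = (2J+1)×Δ×N² = 34560/7
  k=0: +1/(0!×0!×2!×2!×4!×1!) = 1/96
Σ = 1/96  ⇒  CG² = 34560/7×1/96² = 15/28
CG = +√(15/28) = +0.731925

+0.731925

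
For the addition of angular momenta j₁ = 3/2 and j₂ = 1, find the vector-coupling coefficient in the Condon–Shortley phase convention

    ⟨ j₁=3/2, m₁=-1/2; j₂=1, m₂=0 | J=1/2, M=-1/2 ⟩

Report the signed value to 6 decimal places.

-0.577350

j₁+j₂−J=2  J+j₁−j₂=1  J−j₁+j₂=0  j₁+j₂+J+1=4
(j₁±m₁, j₂±m₂, J±M) = (1,2,1,1,0,1)
P² = 1/3
sum k=1..1:
  [1] −1/1 = -1
S = -1
C² = P²·S² = 1/3 ; C = -0.577350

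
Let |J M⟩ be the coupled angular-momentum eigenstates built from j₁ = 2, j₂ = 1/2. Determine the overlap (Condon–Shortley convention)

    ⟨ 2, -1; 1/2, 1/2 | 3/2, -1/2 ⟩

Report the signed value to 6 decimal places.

−√(3/5) ≈ -0.774597

√[4·1!3!0!/5! · 1!3!1!0!1!2!] = √(12/5)
  +(−1)^1/∏(1,0,2,0,1,0)! = -1/2  (running -1/2)
⟨..|..⟩ = √(12/5)·(-1/2) = -0.774597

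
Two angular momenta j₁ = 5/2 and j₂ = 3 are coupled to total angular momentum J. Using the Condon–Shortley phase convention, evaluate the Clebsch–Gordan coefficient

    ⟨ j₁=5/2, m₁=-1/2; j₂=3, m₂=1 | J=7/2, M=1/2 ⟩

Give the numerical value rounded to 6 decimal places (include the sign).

triangle: 2!·3!·4!/10! = 288/3628800
(j±m)!: 2!·3!·4!·2!·4!·3! = 82944
prefactor² = (2J+1)·Δ·N² = 9216/175
  k=0: +1/(0!·2!·3!·4!·0!·0!) = 1/288
  k=1: −1/(1!·1!·2!·3!·1!·1!) = -1/12
  k=2: +1/(2!·0!·1!·2!·2!·2!) = 1/16
Σ = -5/288  ⇒  CG² = 9216/175·(-5/288)² = 1/63
CG = −√(1/63) = -0.125988

-0.125988  (= −√(1/63))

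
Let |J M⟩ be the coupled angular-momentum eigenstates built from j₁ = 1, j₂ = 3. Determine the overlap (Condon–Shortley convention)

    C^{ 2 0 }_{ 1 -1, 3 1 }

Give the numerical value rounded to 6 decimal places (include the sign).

triangle: 2!·0!·4!/7! = 48/5040
(j±m)!: 0!·2!·4!·2!·2!·2! = 384
prefactor² = (2J+1)·Δ·N² = 128/7
  k=2: +1/(2!·0!·0!·2!·0!·2!) = 1/8
Σ = 1/8  ⇒  CG² = 128/7·1/8² = 2/7
CG = +√(2/7) = +0.534522

+0.534522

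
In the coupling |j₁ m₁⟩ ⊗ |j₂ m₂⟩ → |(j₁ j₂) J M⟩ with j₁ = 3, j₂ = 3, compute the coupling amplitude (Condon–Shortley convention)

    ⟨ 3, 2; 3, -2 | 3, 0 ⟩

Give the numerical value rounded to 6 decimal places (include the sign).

√[7·3!3!3!/10! · 5!1!1!5!3!3!] = √(216)
  +(−1)^0/∏(0,3,1,1,2,2)! = 1/24  (running 1/24)
  +(−1)^1/∏(1,2,0,0,3,3)! = -1/72  (running 1/36)
⟨..|..⟩ = √(216)·(1/36) = +0.408248

+√(1/6) ≈ +0.408248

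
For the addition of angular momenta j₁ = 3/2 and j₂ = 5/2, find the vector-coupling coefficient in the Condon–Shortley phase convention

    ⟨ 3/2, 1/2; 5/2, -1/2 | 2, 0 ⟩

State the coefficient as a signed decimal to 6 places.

−√(1/14) = -0.267261

√[5·2!1!3!/7! · 2!1!2!3!2!2!] = √(8/7)
  +(−1)^0/∏(0,2,1,2,0,1)! = 1/4  (running 1/4)
  +(−1)^1/∏(1,1,0,1,1,2)! = -1/2  (running -1/4)
⟨..|..⟩ = √(8/7)·(-1/4) = -0.267261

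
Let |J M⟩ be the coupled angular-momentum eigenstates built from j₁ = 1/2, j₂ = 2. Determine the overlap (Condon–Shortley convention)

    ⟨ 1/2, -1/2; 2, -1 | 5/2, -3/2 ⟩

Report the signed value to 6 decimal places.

+√(4/5) ≈ +0.894427

triangle: 0!×1!×4!/6! = 24/720
(j±m)!: 0!×1!×1!×3!×1!×4! = 144
prefactor² = (2J+1)×Δ×N² = 144/5
  k=0: +1/(0!×0!×1!×1!×0!×3!) = 1/6
Σ = 1/6  ⇒  CG² = 144/5×1/6² = 4/5
CG = +√(4/5) = +0.894427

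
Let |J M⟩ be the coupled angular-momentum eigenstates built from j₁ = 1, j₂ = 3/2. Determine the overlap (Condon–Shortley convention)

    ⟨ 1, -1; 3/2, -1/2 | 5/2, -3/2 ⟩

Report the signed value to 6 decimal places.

j₁+j₂−J=0  J+j₁−j₂=2  J−j₁+j₂=3  j₁+j₂+J+1=6
(j₁±m₁, j₂±m₂, J±M) = (0,2,1,2,1,4)
P² = 48/5
sum k=0..0:
  [0] +1/4 = 1/4
S = 1/4
C² = P²·S² = 3/5 ; C = +0.774597

+0.774597  (= +√(3/5))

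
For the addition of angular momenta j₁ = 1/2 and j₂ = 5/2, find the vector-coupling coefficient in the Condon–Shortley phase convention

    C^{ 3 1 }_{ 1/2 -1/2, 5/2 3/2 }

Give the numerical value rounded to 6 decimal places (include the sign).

triangle: 0!·1!·5!/7! = 120/5040
(j±m)!: 0!·1!·4!·1!·4!·2! = 1152
prefactor² = (2J+1)·Δ·N² = 192
  k=0: +1/(0!·0!·1!·4!·0!·1!) = 1/24
Σ = 1/24  ⇒  CG² = 192·1/24² = 1/3
CG = +√(1/3) = +0.577350

+0.577350  (= +√(1/3))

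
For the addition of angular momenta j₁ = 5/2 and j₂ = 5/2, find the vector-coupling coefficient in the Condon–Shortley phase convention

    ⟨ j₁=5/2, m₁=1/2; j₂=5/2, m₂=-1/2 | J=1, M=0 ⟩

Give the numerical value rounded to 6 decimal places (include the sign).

+0.119523

j₁+j₂−J=4  J+j₁−j₂=1  J−j₁+j₂=1  j₁+j₂+J+1=7
(j₁±m₁, j₂±m₂, J±M) = (3,2,2,3,1,1)
P² = 72/35
sum k=1..2:
  [1] −1/6 = -1/6
  [2] +1/4 = 1/4
S = 1/12
C² = P²·S² = 1/70 ; C = +0.119523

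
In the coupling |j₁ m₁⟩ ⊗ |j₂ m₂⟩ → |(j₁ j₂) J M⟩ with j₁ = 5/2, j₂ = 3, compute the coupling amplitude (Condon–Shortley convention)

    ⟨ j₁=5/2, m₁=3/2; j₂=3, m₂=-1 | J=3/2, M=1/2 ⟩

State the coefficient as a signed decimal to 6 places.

-0.483046  (= −√(7/30))

j₁+j₂−J=4  J+j₁−j₂=1  J−j₁+j₂=2  j₁+j₂+J+1=8
(j₁±m₁, j₂±m₂, J±M) = (4,1,2,4,2,1)
P² = 384/35
sum k=0..1:
  [0] +1/48 = 1/48
  [1] −1/6 = -1/6
S = -7/48
C² = P²·S² = 7/30 ; C = -0.483046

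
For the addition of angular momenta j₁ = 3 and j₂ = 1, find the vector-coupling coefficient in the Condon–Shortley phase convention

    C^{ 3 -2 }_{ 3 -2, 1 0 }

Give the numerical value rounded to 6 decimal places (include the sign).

triangle: 1!×5!×1!/8! = 120/40320
(j±m)!: 1!×5!×1!×1!×1!×5! = 14400
prefactor² = (2J+1)×Δ×N² = 300
  k=0: +1/(0!×1!×5!×1!×0!×0!) = 1/120
  k=1: −1/(1!×0!×4!×0!×1!×1!) = -1/24
Σ = -1/30  ⇒  CG² = 300×(-1/30)² = 1/3
CG = −√(1/3) = -0.577350

-0.577350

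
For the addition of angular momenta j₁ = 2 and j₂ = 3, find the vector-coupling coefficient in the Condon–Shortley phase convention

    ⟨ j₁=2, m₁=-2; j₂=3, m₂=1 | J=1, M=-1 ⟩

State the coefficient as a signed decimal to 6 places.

+0.169031  (= +√(1/35))

√[3·4!0!2!/7! · 0!4!4!2!0!2!] = √(2304/35)
  +(−1)^4/∏(4,0,0,0,0,2)! = 1/48  (running 1/48)
⟨..|..⟩ = √(2304/35)·(1/48) = +0.169031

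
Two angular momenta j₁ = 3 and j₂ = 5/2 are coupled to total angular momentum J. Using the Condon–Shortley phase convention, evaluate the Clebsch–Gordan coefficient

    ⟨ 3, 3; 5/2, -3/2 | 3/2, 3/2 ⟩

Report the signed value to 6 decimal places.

j₁+j₂−J=4  J+j₁−j₂=2  J−j₁+j₂=1  j₁+j₂+J+1=8
(j₁±m₁, j₂±m₂, J±M) = (6,0,1,4,3,0)
P² = 3456/7
sum k=0..0:
  [0] +1/48 = 1/48
S = 1/48
C² = P²·S² = 3/14 ; C = +0.462910

+√(3/14) = +0.462910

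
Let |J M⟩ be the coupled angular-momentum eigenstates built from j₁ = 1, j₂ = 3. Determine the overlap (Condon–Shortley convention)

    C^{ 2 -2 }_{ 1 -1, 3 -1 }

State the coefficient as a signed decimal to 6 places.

+√(1/21) = +0.218218

j₁+j₂−J=2  J+j₁−j₂=0  J−j₁+j₂=4  j₁+j₂+J+1=7
(j₁±m₁, j₂±m₂, J±M) = (0,2,2,4,0,4)
P² = 768/7
sum k=2..2:
  [2] +1/48 = 1/48
S = 1/48
C² = P²·S² = 1/21 ; C = +0.218218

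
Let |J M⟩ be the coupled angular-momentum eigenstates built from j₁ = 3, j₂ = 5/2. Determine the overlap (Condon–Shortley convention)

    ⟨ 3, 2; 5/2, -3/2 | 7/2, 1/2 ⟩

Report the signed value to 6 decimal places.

+0.563436

√[8·2!4!3!/10! · 5!1!1!4!4!3!] = √(9216/35)
  +(−1)^0/∏(0,2,1,1,3,2)! = 1/24  (running 1/24)
  +(−1)^1/∏(1,1,0,0,4,3)! = -1/144  (running 5/144)
⟨..|..⟩ = √(9216/35)·(5/144) = +0.563436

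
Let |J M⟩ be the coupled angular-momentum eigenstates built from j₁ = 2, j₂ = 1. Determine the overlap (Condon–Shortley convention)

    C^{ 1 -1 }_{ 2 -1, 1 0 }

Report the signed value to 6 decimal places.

−√(3/10) ≈ -0.547723

j₁+j₂−J=2  J+j₁−j₂=2  J−j₁+j₂=0  j₁+j₂+J+1=5
(j₁±m₁, j₂±m₂, J±M) = (1,3,1,1,0,2)
P² = 6/5
sum k=1..1:
  [1] −1/2 = -1/2
S = -1/2
C² = P²·S² = 3/10 ; C = -0.547723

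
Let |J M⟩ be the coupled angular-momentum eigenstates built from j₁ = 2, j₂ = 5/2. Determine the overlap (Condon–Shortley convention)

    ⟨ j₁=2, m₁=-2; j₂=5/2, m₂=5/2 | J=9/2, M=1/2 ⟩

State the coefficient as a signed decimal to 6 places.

+√(1/126) = +0.089087

j₁+j₂−J=0  J+j₁−j₂=4  J−j₁+j₂=5  j₁+j₂+J+1=10
(j₁±m₁, j₂±m₂, J±M) = (0,4,5,0,5,4)
P² = 460800/7
sum k=0..0:
  [0] +1/2880 = 1/2880
S = 1/2880
C² = P²·S² = 1/126 ; C = +0.089087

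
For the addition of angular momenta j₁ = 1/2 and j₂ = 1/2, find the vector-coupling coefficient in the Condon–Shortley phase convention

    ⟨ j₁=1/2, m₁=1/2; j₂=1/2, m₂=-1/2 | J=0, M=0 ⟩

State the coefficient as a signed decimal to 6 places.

+√(1/2) = +0.707107

√[1·1!0!0!/2! · 1!0!0!1!0!0!] = √(1/2)
  +(−1)^0/∏(0,1,0,0,0,0)! = 1  (running 1)
⟨..|..⟩ = √(1/2)·(1) = +0.707107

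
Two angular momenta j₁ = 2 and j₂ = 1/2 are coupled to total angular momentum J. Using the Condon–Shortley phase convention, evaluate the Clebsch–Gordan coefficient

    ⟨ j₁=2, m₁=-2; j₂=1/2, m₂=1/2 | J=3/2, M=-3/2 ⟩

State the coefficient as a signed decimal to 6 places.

j₁+j₂−J=1  J+j₁−j₂=3  J−j₁+j₂=0  j₁+j₂+J+1=5
(j₁±m₁, j₂±m₂, J±M) = (0,4,1,0,0,3)
P² = 144/5
sum k=1..1:
  [1] −1/6 = -1/6
S = -1/6
C² = P²·S² = 4/5 ; C = -0.894427

−√(4/5) = -0.894427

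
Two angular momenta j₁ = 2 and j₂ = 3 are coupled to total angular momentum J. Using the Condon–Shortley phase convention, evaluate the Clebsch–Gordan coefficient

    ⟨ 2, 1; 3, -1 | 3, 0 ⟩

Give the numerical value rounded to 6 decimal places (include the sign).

√[7·2!2!4!/9! · 3!1!2!4!3!3!] = √(96/5)
  +(−1)^0/∏(0,2,1,2,1,2)! = 1/8  (running 1/8)
  +(−1)^1/∏(1,1,0,1,2,3)! = -1/12  (running 1/24)
⟨..|..⟩ = √(96/5)·(1/24) = +0.182574

+0.182574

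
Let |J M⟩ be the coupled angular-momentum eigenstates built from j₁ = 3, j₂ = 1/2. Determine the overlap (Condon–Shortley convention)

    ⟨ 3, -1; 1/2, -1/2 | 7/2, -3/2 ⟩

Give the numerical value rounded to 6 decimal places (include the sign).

√[8·0!6!1!/8! · 2!4!0!1!2!5!] = √(11520/7)
  +(−1)^0/∏(0,0,4,0,2,1)! = 1/48  (running 1/48)
⟨..|..⟩ = √(11520/7)·(1/48) = +0.845154

+√(5/7) = +0.845154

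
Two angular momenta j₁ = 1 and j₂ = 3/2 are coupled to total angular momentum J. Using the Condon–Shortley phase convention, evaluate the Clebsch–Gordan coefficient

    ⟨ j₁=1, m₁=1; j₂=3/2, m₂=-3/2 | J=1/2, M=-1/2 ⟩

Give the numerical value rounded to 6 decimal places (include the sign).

triangle: 2!·0!·1!/4! = 2/24
(j±m)!: 2!·0!·0!·3!·0!·1! = 12
prefactor² = (2J+1)·Δ·N² = 2
  k=0: +1/(0!·2!·0!·0!·0!·1!) = 1/2
Σ = 1/2  ⇒  CG² = 2·1/2² = 1/2
CG = +√(1/2) = +0.707107

+0.707107  (= +√(1/2))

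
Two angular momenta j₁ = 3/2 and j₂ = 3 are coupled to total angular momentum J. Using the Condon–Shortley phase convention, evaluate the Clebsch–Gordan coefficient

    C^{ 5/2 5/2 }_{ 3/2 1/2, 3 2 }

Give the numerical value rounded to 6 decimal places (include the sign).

triangle: 2!·1!·4!/8! = 48/40320
(j±m)!: 2!·1!·5!·1!·5!·0! = 28800
prefactor² = (2J+1)·Δ·N² = 1440/7
  k=1: −1/(1!·1!·0!·4!·1!·0!) = -1/24
Σ = -1/24  ⇒  CG² = 1440/7·(-1/24)² = 5/14
CG = −√(5/14) = -0.597614

-0.597614  (= −√(5/14))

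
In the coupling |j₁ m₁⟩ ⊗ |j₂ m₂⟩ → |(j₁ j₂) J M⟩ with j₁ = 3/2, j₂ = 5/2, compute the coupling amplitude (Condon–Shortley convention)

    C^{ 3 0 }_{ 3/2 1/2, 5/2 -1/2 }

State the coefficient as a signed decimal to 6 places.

+0.447214

j₁+j₂−J=1  J+j₁−j₂=2  J−j₁+j₂=4  j₁+j₂+J+1=8
(j₁±m₁, j₂±m₂, J±M) = (2,1,2,3,3,3)
P² = 36/5
sum k=0..1:
  [0] +1/4 = 1/4
  [1] −1/12 = -1/12
S = 1/6
C² = P²·S² = 1/5 ; C = +0.447214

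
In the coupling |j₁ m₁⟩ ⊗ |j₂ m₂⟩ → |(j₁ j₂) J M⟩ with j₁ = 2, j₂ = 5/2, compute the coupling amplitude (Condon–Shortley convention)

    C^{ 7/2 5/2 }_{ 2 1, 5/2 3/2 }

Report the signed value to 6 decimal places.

√[8·1!3!4!/9! · 3!1!4!1!6!1!] = √(2304/7)
  +(−1)^0/∏(0,1,1,4,2,0)! = 1/48  (running 1/48)
  +(−1)^1/∏(1,0,0,3,3,1)! = -1/36  (running -1/144)
⟨..|..⟩ = √(2304/7)·(-1/144) = -0.125988

-0.125988  (= −√(1/63))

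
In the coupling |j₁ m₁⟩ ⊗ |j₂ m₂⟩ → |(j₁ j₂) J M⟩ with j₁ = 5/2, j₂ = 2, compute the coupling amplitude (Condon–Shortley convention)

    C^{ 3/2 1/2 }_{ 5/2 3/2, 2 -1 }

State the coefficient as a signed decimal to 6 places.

triangle: 3!*2!*1!/7! = 12/5040
(j±m)!: 4!*1!*1!*3!*2!*1! = 288
prefactor² = (2J+1)*Δ*N² = 96/35
  k=0: +1/(0!*3!*1!*1!*1!*0!) = 1/6
  k=1: −1/(1!*2!*0!*0!*2!*1!) = -1/4
Σ = -1/12  ⇒  CG² = 96/35*(-1/12)² = 2/105
CG = −√(2/105) = -0.138013

-0.138013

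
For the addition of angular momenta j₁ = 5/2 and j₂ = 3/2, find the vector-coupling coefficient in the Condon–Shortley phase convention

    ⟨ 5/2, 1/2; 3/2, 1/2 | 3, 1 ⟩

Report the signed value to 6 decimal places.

−√(1/60) = -0.129099

j₁+j₂−J=1  J+j₁−j₂=4  J−j₁+j₂=2  j₁+j₂+J+1=8
(j₁±m₁, j₂±m₂, J±M) = (3,2,2,1,4,2)
P² = 48/5
sum k=0..1:
  [0] +1/8 = 1/8
  [1] −1/6 = -1/6
S = -1/24
C² = P²·S² = 1/60 ; C = -0.129099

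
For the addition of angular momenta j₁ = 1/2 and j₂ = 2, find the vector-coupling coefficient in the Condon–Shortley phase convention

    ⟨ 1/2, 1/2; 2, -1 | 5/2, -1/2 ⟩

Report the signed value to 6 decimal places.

j₁+j₂−J=0  J+j₁−j₂=1  J−j₁+j₂=4  j₁+j₂+J+1=6
(j₁±m₁, j₂±m₂, J±M) = (1,0,1,3,2,3)
P² = 72/5
sum k=0..0:
  [0] +1/6 = 1/6
S = 1/6
C² = P²·S² = 2/5 ; C = +0.632456

+0.632456  (= +√(2/5))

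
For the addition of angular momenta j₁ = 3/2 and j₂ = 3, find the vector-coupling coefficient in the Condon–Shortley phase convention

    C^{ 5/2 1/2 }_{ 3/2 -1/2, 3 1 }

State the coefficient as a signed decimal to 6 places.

triangle: 2!*1!*4!/8! = 48/40320
(j±m)!: 1!*2!*4!*2!*3!*2! = 1152
prefactor² = (2J+1)*Δ*N² = 288/35
  k=1: −1/(1!*1!*1!*3!*0!*1!) = -1/6
  k=2: +1/(2!*0!*0!*2!*1!*2!) = 1/8
Σ = -1/24  ⇒  CG² = 288/35*(-1/24)² = 1/70
CG = −√(1/70) = -0.119523

−√(1/70) ≈ -0.119523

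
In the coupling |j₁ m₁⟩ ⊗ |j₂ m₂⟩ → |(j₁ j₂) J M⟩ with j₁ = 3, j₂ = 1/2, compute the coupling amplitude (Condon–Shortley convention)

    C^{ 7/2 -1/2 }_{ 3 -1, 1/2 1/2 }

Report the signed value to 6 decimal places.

+√(3/7) ≈ +0.654654

triangle: 0!×6!×1!/8! = 720/40320
(j±m)!: 2!×4!×1!×0!×3!×4! = 6912
prefactor² = (2J+1)×Δ×N² = 6912/7
  k=0: +1/(0!×0!×4!×1!×2!×0!) = 1/48
Σ = 1/48  ⇒  CG² = 6912/7×1/48² = 3/7
CG = +√(3/7) = +0.654654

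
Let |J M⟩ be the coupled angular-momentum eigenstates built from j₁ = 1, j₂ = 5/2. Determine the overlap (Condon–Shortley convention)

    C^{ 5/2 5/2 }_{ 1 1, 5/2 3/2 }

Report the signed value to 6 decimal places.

√[6·1!1!4!/7! · 2!0!4!1!5!0!] = √(1152/7)
  +(−1)^0/∏(0,1,0,4,1,0)! = 1/24  (running 1/24)
⟨..|..⟩ = √(1152/7)·(1/24) = +0.534522

+√(2/7) ≈ +0.534522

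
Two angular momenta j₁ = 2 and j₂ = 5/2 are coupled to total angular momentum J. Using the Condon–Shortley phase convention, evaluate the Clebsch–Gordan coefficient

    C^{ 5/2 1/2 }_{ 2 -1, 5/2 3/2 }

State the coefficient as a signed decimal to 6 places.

+√(6/35) = +0.414039

√[6·2!2!3!/8! · 1!3!4!1!3!2!] = √(216/35)
  +(−1)^1/∏(1,1,2,3,0,0)! = -1/12  (running -1/12)
  +(−1)^2/∏(2,0,1,2,1,1)! = 1/4  (running 1/6)
⟨..|..⟩ = √(216/35)·(1/6) = +0.414039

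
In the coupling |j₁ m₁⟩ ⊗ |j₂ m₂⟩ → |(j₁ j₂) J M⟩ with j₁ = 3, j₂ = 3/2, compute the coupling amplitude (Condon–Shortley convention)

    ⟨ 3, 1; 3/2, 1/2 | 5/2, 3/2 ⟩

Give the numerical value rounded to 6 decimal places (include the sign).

−√(7/20) ≈ -0.591608

j₁+j₂−J=2  J+j₁−j₂=4  J−j₁+j₂=1  j₁+j₂+J+1=8
(j₁±m₁, j₂±m₂, J±M) = (4,2,2,1,4,1)
P² = 576/35
sum k=1..2:
  [1] −1/6 = -1/6
  [2] +1/48 = 1/48
S = -7/48
C² = P²·S² = 7/20 ; C = -0.591608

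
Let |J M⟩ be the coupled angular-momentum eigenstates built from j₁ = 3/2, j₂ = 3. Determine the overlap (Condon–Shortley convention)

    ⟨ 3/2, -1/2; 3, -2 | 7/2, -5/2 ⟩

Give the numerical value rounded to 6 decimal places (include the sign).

+0.377964

j₁+j₂−J=1  J+j₁−j₂=2  J−j₁+j₂=5  j₁+j₂+J+1=9
(j₁±m₁, j₂±m₂, J±M) = (1,2,1,5,1,6)
P² = 6400/7
sum k=0..1:
  [0] +1/48 = 1/48
  [1] −1/120 = -1/120
S = 1/80
C² = P²·S² = 1/7 ; C = +0.377964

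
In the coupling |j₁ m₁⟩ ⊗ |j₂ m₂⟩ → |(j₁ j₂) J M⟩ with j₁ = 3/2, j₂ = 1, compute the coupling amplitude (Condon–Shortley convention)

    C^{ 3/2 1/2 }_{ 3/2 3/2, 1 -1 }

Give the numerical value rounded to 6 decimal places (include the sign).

√[4·1!2!1!/5! · 3!0!0!2!2!1!] = √(8/5)
  +(−1)^0/∏(0,1,0,0,2,1)! = 1/2  (running 1/2)
⟨..|..⟩ = √(8/5)·(1/2) = +0.632456

+0.632456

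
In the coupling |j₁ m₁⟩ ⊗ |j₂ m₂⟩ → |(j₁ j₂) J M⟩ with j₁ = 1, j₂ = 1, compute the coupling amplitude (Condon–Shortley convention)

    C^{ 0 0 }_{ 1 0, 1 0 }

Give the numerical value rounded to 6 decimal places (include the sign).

triangle: 2!×0!×0!/3! = 2/6
(j±m)!: 1!×1!×1!×1!×0!×0! = 1
prefactor² = (2J+1)×Δ×N² = 1/3
  k=1: −1/(1!×1!×0!×0!×0!×0!) = -1
Σ = -1  ⇒  CG² = 1/3×(-1)² = 1/3
CG = −√(1/3) = -0.577350

−√(1/3) ≈ -0.577350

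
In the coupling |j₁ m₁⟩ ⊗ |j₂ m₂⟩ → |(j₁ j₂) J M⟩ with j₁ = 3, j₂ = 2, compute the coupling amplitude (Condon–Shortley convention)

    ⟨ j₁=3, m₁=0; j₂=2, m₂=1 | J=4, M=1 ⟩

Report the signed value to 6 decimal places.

triangle: 1!·5!·3!/10! = 720/3628800
(j±m)!: 3!·3!·3!·1!·5!·3! = 155520
prefactor² = (2J+1)·Δ·N² = 1944/7
  k=0: +1/(0!·1!·3!·3!·2!·0!) = 1/72
  k=1: −1/(1!·0!·2!·2!·3!·1!) = -1/24
Σ = -1/36  ⇒  CG² = 1944/7·(-1/36)² = 3/14
CG = −√(3/14) = -0.462910

-0.462910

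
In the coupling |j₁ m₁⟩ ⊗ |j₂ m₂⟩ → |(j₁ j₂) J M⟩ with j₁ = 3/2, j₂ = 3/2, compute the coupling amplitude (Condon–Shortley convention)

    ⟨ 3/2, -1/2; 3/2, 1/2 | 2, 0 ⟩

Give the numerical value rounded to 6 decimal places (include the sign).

triangle: 1!·2!·2!/6! = 4/720
(j±m)!: 1!·2!·2!·1!·2!·2! = 16
prefactor² = (2J+1)·Δ·N² = 4/9
  k=0: +1/(0!·1!·2!·2!·0!·0!) = 1/4
  k=1: −1/(1!·0!·1!·1!·1!·1!) = -1
Σ = -3/4  ⇒  CG² = 4/9·(-3/4)² = 1/4
CG = −√(1/4) = -0.500000

−√(1/4) ≈ -0.500000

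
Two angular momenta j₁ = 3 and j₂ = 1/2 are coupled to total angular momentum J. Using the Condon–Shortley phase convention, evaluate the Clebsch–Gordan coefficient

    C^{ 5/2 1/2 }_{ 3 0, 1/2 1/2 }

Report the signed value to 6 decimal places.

j₁+j₂−J=1  J+j₁−j₂=5  J−j₁+j₂=0  j₁+j₂+J+1=7
(j₁±m₁, j₂±m₂, J±M) = (3,3,1,0,3,2)
P² = 432/7
sum k=1..1:
  [1] −1/12 = -1/12
S = -1/12
C² = P²·S² = 3/7 ; C = -0.654654

−√(3/7) ≈ -0.654654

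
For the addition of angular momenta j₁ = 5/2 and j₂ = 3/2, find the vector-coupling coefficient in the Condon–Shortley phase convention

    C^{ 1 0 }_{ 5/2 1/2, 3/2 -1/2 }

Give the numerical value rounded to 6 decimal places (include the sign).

j₁+j₂−J=3  J+j₁−j₂=2  J−j₁+j₂=0  j₁+j₂+J+1=6
(j₁±m₁, j₂±m₂, J±M) = (3,2,1,2,1,1)
P² = 6/5
sum k=1..1:
  [1] −1/2 = -1/2
S = -1/2
C² = P²·S² = 3/10 ; C = -0.547723

-0.547723  (= −√(3/10))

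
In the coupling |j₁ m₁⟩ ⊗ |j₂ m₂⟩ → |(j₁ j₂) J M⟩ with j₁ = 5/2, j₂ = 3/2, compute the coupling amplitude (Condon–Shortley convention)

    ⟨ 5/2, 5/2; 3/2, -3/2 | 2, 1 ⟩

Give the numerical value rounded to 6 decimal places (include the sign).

triangle: 2!×3!×1!/7! = 12/5040
(j±m)!: 5!×0!×0!×3!×3!×1! = 4320
prefactor² = (2J+1)×Δ×N² = 360/7
  k=0: +1/(0!×2!×0!×0!×3!×1!) = 1/12
Σ = 1/12  ⇒  CG² = 360/7×1/12² = 5/14
CG = +√(5/14) = +0.597614

+√(5/14) = +0.597614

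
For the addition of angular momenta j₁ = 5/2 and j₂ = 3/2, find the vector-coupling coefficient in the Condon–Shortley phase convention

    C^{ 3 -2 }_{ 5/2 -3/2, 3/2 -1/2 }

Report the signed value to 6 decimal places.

−√(1/12) ≈ -0.288675

triangle: 1!×4!×2!/8! = 48/40320
(j±m)!: 1!×4!×1!×2!×1!×5! = 5760
prefactor² = (2J+1)×Δ×N² = 48
  k=0: +1/(0!×1!×4!×1!×0!×1!) = 1/24
  k=1: −1/(1!×0!×3!×0!×1!×2!) = -1/12
Σ = -1/24  ⇒  CG² = 48×(-1/24)² = 1/12
CG = −√(1/12) = -0.288675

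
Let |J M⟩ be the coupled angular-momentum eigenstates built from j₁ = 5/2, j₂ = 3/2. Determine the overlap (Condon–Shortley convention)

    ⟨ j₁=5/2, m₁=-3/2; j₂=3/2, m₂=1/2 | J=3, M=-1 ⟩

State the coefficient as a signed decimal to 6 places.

triangle: 1!·4!·2!/8! = 48/40320
(j±m)!: 1!·4!·2!·1!·2!·4! = 2304
prefactor² = (2J+1)·Δ·N² = 96/5
  k=0: +1/(0!·1!·4!·2!·0!·0!) = 1/48
  k=1: −1/(1!·0!·3!·1!·1!·1!) = -1/6
Σ = -7/48  ⇒  CG² = 96/5·(-7/48)² = 49/120
CG = −√(49/120) = -0.639010

-0.639010  (= −√(49/120))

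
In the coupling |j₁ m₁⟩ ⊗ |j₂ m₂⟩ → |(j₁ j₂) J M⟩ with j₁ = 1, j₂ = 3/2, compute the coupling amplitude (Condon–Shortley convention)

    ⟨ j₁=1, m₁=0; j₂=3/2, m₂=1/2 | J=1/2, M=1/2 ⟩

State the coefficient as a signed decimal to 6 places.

−√(1/3) ≈ -0.577350

triangle: 2!·0!·1!/4! = 2/24
(j±m)!: 1!·1!·2!·1!·1!·0! = 2
prefactor² = (2J+1)·Δ·N² = 1/3
  k=1: −1/(1!·1!·0!·1!·0!·0!) = -1
Σ = -1  ⇒  CG² = 1/3·(-1)² = 1/3
CG = −√(1/3) = -0.577350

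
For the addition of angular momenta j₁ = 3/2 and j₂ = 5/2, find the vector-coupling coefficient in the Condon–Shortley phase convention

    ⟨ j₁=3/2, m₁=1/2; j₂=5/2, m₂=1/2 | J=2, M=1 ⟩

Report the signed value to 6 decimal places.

−√(25/84) ≈ -0.545545

j₁+j₂−J=2  J+j₁−j₂=1  J−j₁+j₂=3  j₁+j₂+J+1=7
(j₁±m₁, j₂±m₂, J±M) = (2,1,3,2,3,1)
P² = 12/7
sum k=0..1:
  [0] +1/12 = 1/12
  [1] −1/2 = -1/2
S = -5/12
C² = P²·S² = 25/84 ; C = -0.545545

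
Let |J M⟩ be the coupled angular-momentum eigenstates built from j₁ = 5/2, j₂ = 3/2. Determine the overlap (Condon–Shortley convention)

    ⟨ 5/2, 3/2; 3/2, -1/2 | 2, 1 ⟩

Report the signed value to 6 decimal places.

+0.154303

√[5·2!3!1!/7! · 4!1!1!2!3!1!] = √(24/7)
  +(−1)^0/∏(0,2,1,1,2,0)! = 1/4  (running 1/4)
  +(−1)^1/∏(1,1,0,0,3,1)! = -1/6  (running 1/12)
⟨..|..⟩ = √(24/7)·(1/12) = +0.154303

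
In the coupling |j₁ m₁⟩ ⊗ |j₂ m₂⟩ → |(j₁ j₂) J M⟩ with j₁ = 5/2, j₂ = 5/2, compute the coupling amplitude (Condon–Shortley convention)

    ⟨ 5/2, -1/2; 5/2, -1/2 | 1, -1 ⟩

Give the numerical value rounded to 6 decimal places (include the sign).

+√(9/35) ≈ +0.507093

j₁+j₂−J=4  J+j₁−j₂=1  J−j₁+j₂=1  j₁+j₂+J+1=7
(j₁±m₁, j₂±m₂, J±M) = (2,3,2,3,0,2)
P² = 144/35
sum k=2..2:
  [2] +1/4 = 1/4
S = 1/4
C² = P²·S² = 9/35 ; C = +0.507093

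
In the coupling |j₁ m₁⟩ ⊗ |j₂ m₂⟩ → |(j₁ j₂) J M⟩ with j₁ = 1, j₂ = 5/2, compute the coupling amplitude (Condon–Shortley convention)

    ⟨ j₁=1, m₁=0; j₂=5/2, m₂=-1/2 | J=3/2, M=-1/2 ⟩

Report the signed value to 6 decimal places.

-0.632456  (= −√(2/5))

√[4·2!0!3!/6! · 1!1!2!3!1!2!] = √(8/5)
  +(−1)^1/∏(1,1,0,1,0,2)! = -1/2  (running -1/2)
⟨..|..⟩ = √(8/5)·(-1/2) = -0.632456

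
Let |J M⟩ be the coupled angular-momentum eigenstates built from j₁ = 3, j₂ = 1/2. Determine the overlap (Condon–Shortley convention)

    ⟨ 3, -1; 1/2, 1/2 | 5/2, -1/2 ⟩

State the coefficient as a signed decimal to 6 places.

j₁+j₂−J=1  J+j₁−j₂=5  J−j₁+j₂=0  j₁+j₂+J+1=7
(j₁±m₁, j₂±m₂, J±M) = (2,4,1,0,2,3)
P² = 576/7
sum k=1..1:
  [1] −1/12 = -1/12
S = -1/12
C² = P²·S² = 4/7 ; C = -0.755929

-0.755929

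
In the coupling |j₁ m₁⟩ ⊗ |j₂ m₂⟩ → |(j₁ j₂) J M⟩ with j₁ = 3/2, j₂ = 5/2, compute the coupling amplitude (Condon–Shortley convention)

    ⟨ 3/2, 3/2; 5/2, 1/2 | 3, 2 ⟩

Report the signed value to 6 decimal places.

√[7·1!2!4!/8! · 3!0!3!2!5!1!] = √(72)
  +(−1)^0/∏(0,1,0,3,2,1)! = 1/12  (running 1/12)
⟨..|..⟩ = √(72)·(1/12) = +0.707107

+0.707107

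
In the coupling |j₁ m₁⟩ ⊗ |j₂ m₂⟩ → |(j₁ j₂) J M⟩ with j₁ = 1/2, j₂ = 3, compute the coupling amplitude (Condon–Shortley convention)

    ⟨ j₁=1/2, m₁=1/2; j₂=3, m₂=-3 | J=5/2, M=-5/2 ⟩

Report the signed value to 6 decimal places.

+0.925820  (= +√(6/7))

triangle: 1!·0!·5!/7! = 120/5040
(j±m)!: 1!·0!·0!·6!·0!·5! = 86400
prefactor² = (2J+1)·Δ·N² = 86400/7
  k=0: +1/(0!·1!·0!·0!·0!·5!) = 1/120
Σ = 1/120  ⇒  CG² = 86400/7·1/120² = 6/7
CG = +√(6/7) = +0.925820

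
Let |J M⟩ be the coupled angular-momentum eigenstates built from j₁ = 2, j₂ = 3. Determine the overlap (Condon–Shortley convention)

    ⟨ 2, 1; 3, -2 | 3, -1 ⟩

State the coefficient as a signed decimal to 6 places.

triangle: 2!×2!×4!/9! = 96/362880
(j±m)!: 3!×1!×1!×5!×2!×4! = 34560
prefactor² = (2J+1)×Δ×N² = 64
  k=0: +1/(0!×2!×1!×1!×1!×3!) = 1/12
  k=1: −1/(1!×1!×0!×0!×2!×4!) = -1/48
Σ = 1/16  ⇒  CG² = 64×1/16² = 1/4
CG = +√(1/4) = +0.500000

+√(1/4) ≈ +0.500000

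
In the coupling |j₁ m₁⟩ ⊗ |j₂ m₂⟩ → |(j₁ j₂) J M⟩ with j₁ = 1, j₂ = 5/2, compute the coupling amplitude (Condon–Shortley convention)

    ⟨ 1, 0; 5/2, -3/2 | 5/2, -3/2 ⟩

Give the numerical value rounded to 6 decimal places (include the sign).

+0.507093

j₁+j₂−J=1  J+j₁−j₂=1  J−j₁+j₂=4  j₁+j₂+J+1=7
(j₁±m₁, j₂±m₂, J±M) = (1,1,1,4,1,4)
P² = 576/35
sum k=0..1:
  [0] +1/6 = 1/6
  [1] −1/24 = -1/24
S = 1/8
C² = P²·S² = 9/35 ; C = +0.507093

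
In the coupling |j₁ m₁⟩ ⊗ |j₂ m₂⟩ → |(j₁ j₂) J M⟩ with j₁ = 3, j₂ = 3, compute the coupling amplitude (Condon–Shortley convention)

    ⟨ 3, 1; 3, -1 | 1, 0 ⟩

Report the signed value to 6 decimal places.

+0.188982

√[3·5!1!1!/8! · 4!2!2!4!1!1!] = √(144/7)
  +(−1)^1/∏(1,4,1,1,0,0)! = -1/24  (running -1/24)
  +(−1)^2/∏(2,3,0,0,1,1)! = 1/12  (running 1/24)
⟨..|..⟩ = √(144/7)·(1/24) = +0.188982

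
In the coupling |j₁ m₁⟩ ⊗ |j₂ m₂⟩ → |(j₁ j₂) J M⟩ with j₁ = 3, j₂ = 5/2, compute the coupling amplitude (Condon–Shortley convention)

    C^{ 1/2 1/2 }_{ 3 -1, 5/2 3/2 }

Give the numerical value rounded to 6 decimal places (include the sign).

triangle: 5!×1!×0!/7! = 120/5040
(j±m)!: 2!×4!×4!×1!×1!×0! = 1152
prefactor² = (2J+1)×Δ×N² = 384/7
  k=4: +1/(4!×1!×0!×0!×1!×0!) = 1/24
Σ = 1/24  ⇒  CG² = 384/7×1/24² = 2/21
CG = +√(2/21) = +0.308607

+√(2/21) ≈ +0.308607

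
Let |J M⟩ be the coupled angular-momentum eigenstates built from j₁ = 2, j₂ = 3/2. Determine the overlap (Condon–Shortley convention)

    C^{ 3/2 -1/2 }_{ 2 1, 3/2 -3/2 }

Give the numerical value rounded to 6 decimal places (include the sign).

triangle: 2!·2!·1!/6! = 4/720
(j±m)!: 3!·1!·0!·3!·1!·2! = 72
prefactor² = (2J+1)·Δ·N² = 8/5
  k=0: +1/(0!·2!·1!·0!·1!·1!) = 1/2
Σ = 1/2  ⇒  CG² = 8/5·1/2² = 2/5
CG = +√(2/5) = +0.632456

+√(2/5) ≈ +0.632456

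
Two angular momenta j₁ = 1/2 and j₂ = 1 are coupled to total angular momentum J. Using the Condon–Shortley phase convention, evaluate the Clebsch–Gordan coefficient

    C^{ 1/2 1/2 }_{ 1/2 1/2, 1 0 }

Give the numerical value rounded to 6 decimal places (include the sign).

+√(1/3) = +0.577350

j₁+j₂−J=1  J+j₁−j₂=0  J−j₁+j₂=1  j₁+j₂+J+1=3
(j₁±m₁, j₂±m₂, J±M) = (1,0,1,1,1,0)
P² = 1/3
sum k=0..0:
  [0] +1/1 = 1
S = 1
C² = P²·S² = 1/3 ; C = +0.577350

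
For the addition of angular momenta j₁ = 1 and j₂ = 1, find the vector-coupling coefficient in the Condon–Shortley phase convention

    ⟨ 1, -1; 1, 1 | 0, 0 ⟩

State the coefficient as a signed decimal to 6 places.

+√(1/3) = +0.577350

√[1·2!0!0!/3! · 0!2!2!0!0!0!] = √(4/3)
  +(−1)^2/∏(2,0,0,0,0,0)! = 1/2  (running 1/2)
⟨..|..⟩ = √(4/3)·(1/2) = +0.577350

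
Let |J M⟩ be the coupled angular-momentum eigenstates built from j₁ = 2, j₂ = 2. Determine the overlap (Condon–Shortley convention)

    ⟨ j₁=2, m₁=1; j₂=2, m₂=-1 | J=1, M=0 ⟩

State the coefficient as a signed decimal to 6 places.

-0.316228  (= −√(1/10))

triangle: 3!*1!*1!/6! = 6/720
(j±m)!: 3!*1!*1!*3!*1!*1! = 36
prefactor² = (2J+1)*Δ*N² = 9/10
  k=0: +1/(0!*3!*1!*1!*0!*0!) = 1/6
  k=1: −1/(1!*2!*0!*0!*1!*1!) = -1/2
Σ = -1/3  ⇒  CG² = 9/10*(-1/3)² = 1/10
CG = −√(1/10) = -0.316228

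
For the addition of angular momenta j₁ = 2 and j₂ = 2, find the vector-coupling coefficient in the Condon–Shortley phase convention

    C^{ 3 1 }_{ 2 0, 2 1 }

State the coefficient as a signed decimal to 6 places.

-0.447214

√[7·1!3!3!/8! · 2!2!3!1!4!2!] = √(36/5)
  +(−1)^0/∏(0,1,2,3,1,0)! = 1/12  (running 1/12)
  +(−1)^1/∏(1,0,1,2,2,1)! = -1/4  (running -1/6)
⟨..|..⟩ = √(36/5)·(-1/6) = -0.447214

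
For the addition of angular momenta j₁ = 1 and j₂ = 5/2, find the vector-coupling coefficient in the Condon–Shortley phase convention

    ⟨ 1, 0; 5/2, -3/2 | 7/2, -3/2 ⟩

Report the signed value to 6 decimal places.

+0.690066

triangle: 0!×2!×5!/8! = 240/40320
(j±m)!: 1!×1!×1!×4!×2!×5! = 5760
prefactor² = (2J+1)×Δ×N² = 1920/7
  k=0: +1/(0!×0!×1!×1!×1!×4!) = 1/24
Σ = 1/24  ⇒  CG² = 1920/7×1/24² = 10/21
CG = +√(10/21) = +0.690066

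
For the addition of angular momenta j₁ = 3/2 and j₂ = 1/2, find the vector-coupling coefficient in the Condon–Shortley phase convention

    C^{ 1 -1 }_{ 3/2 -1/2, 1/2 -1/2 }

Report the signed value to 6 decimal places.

+√(1/4) ≈ +0.500000

√[3·1!2!0!/4! · 1!2!0!1!0!2!] = √(1)
  +(−1)^0/∏(0,1,2,0,0,0)! = 1/2  (running 1/2)
⟨..|..⟩ = √(1)·(1/2) = +0.500000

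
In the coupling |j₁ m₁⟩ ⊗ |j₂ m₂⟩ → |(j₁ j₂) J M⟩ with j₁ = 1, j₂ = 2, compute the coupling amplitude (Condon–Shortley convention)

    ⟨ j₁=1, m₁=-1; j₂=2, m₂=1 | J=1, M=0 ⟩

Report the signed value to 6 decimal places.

+√(3/10) ≈ +0.547723

j₁+j₂−J=2  J+j₁−j₂=0  J−j₁+j₂=2  j₁+j₂+J+1=5
(j₁±m₁, j₂±m₂, J±M) = (0,2,3,1,1,1)
P² = 6/5
sum k=2..2:
  [2] +1/2 = 1/2
S = 1/2
C² = P²·S² = 3/10 ; C = +0.547723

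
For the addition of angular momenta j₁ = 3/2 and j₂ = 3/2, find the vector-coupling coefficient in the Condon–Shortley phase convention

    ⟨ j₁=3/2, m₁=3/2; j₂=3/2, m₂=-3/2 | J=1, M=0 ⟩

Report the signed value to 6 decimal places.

triangle: 2!·1!·1!/5! = 2/120
(j±m)!: 3!·0!·0!·3!·1!·1! = 36
prefactor² = (2J+1)·Δ·N² = 9/5
  k=0: +1/(0!·2!·0!·0!·1!·1!) = 1/2
Σ = 1/2  ⇒  CG² = 9/5·1/2² = 9/20
CG = +√(9/20) = +0.670820

+√(9/20) = +0.670820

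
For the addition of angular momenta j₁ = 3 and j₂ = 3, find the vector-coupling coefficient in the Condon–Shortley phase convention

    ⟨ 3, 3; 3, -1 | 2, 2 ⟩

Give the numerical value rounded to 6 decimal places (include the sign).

triangle: 4!×2!×2!/9! = 96/362880
(j±m)!: 6!×0!×2!×4!×4!×0! = 829440
prefactor² = (2J+1)×Δ×N² = 7680/7
  k=0: +1/(0!×4!×0!×2!×2!×0!) = 1/96
Σ = 1/96  ⇒  CG² = 7680/7×1/96² = 5/42
CG = +√(5/42) = +0.345033

+0.345033  (= +√(5/42))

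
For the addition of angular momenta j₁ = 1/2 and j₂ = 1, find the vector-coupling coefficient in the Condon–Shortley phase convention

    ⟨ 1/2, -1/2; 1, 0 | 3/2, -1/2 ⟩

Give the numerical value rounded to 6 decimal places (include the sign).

j₁+j₂−J=0  J+j₁−j₂=1  J−j₁+j₂=2  j₁+j₂+J+1=4
(j₁±m₁, j₂±m₂, J±M) = (0,1,1,1,1,2)
P² = 2/3
sum k=0..0:
  [0] +1/1 = 1
S = 1
C² = P²·S² = 2/3 ; C = +0.816497

+0.816497  (= +√(2/3))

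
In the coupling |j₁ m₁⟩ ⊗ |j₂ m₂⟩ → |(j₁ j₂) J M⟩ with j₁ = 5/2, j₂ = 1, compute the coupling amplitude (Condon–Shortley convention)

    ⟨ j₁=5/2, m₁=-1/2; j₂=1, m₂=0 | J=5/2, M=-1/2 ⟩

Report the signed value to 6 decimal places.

triangle: 1!×4!×1!/7! = 24/5040
(j±m)!: 2!×3!×1!×1!×2!×3! = 144
prefactor² = (2J+1)×Δ×N² = 144/35
  k=0: +1/(0!×1!×3!×1!×1!×0!) = 1/6
  k=1: −1/(1!×0!×2!×0!×2!×1!) = -1/4
Σ = -1/12  ⇒  CG² = 144/35×(-1/12)² = 1/35
CG = −√(1/35) = -0.169031

-0.169031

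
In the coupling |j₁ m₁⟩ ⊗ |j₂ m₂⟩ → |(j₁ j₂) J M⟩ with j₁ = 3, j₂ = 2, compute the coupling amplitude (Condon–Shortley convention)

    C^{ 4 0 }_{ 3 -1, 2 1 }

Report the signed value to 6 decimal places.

-0.597614  (= −√(5/14))

triangle: 1!·5!·3!/10! = 720/3628800
(j±m)!: 2!·4!·3!·1!·4!·4! = 165888
prefactor² = (2J+1)·Δ·N² = 10368/35
  k=0: +1/(0!·1!·4!·3!·1!·0!) = 1/144
  k=1: −1/(1!·0!·3!·2!·2!·1!) = -1/24
Σ = -5/144  ⇒  CG² = 10368/35·(-5/144)² = 5/14
CG = −√(5/14) = -0.597614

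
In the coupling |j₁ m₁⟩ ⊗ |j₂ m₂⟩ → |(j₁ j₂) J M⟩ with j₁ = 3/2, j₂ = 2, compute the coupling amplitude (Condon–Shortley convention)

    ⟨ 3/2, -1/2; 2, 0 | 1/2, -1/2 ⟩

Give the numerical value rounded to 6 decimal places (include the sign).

+0.447214  (= +√(1/5))

√[2·3!0!1!/5! · 1!2!2!2!0!1!] = √(4/5)
  +(−1)^2/∏(2,1,0,0,0,1)! = 1/2  (running 1/2)
⟨..|..⟩ = √(4/5)·(1/2) = +0.447214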